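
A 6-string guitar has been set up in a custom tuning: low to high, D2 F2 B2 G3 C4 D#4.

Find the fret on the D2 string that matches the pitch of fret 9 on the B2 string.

18

Fret 9 on B2 is MIDI 47 + 9 = 56 (G#3). On the D2 string (open MIDI 38), that pitch is 56 − 38 = fret 18.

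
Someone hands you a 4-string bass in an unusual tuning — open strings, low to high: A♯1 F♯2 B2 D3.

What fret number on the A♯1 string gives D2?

D2 is 4 semitones above the open A♯1 (A#–B–C–C#–D), so it sits at fret 4.

4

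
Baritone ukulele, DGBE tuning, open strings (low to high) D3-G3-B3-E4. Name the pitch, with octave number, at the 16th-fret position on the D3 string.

Each fret is one semitone, so D3 + 16 = F♯4.

F♯4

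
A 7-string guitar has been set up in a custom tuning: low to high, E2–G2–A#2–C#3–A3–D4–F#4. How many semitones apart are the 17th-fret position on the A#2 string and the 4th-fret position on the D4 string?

A#2 at fret 17 → D#4 (MIDI 63); D4 at fret 4 → F#4 (MIDI 66).
63 − 66 = -3, so the two pitches are 3 semitones apart, with F#4 the higher.

3 semitones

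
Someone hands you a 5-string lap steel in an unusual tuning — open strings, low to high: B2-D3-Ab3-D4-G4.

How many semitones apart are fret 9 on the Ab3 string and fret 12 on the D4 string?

Ab3 at fret 9 → F4 (MIDI 65); D4 at fret 12 → D5 (MIDI 74).
65 − 74 = -9, so the two pitches are 9 semitones apart, with D5 the higher.

9 semitones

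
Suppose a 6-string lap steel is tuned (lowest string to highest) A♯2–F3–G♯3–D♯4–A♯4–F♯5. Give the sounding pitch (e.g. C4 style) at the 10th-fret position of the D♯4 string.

C♯5

The open D♯4 string plus 10 semitones: D#–E–F–F#–…–B–C–C#.
The walk passes from B into C once, so the octave number goes from 4 to 5.
(Equivalently spelled D♭5.)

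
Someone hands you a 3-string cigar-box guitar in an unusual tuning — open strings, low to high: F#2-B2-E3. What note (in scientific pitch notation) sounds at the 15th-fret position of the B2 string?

D4

B2 is MIDI 47. Adding 15 gives 62, which is D4.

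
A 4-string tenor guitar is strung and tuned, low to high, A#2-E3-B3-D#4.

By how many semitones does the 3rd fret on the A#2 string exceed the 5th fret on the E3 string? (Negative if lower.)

-8 semitones

A#2 at fret 3 → C#3 (MIDI 49); E3 at fret 5 → A3 (MIDI 57).
49 − 57 = -8, so the two pitches are 8 semitones apart.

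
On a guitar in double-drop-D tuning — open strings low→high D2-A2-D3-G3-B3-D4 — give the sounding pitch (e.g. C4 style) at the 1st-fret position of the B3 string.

C4

The open B3 string plus 1 semitone: B–C.
The walk passes from B into C once, so the octave number goes from 3 to 4.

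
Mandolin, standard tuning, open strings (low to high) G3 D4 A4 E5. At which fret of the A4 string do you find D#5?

6

D#5 is 6 semitones above the open A4 (A–A#–B–C–C#–D–D#), so it sits at fret 6.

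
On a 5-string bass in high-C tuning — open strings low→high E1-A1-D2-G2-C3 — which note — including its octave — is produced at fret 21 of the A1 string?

The open A1 string plus 21 semitones: A–A#–B–C–…–E–F–F#.
The walk passes from B into C 2 times, so the octave number goes from 1 to 3.

F#3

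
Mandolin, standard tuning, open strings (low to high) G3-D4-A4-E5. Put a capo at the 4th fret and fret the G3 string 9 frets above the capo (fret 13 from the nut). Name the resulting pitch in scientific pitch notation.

The capo raises the open G3 by 4 semitones to B3; fretting 9 more gives G3 + 4 + 9 = G3 + 13 semitones = G#4.

G#4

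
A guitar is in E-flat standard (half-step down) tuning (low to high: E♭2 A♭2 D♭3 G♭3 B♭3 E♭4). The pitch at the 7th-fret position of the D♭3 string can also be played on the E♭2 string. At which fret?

17

Fret 7 on D♭3 is MIDI 49 + 7 = 56 (A♭3). On the E♭2 string (open MIDI 39), that pitch is 56 − 39 = fret 17.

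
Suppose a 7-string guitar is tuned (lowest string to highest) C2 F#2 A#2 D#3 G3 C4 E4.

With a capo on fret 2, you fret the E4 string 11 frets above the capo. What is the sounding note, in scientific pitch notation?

F5

The capo raises the open E4 by 2 semitones to F#4; fretting 11 more gives E4 + 2 + 11 = E4 + 13 semitones = F5.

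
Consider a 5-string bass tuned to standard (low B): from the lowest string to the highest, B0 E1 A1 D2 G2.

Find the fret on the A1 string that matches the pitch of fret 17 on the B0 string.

B0 at fret 17 is B0 + 17 semitones = E2.
The open A1 string is 10 semitones above the open B0, so the same pitch on the A1 string lies at fret 17 − 10 = 7.

7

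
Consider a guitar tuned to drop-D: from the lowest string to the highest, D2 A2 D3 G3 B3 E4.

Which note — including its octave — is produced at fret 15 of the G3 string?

Each fret is one semitone, so G3 + 15 = A♯4.

A♯4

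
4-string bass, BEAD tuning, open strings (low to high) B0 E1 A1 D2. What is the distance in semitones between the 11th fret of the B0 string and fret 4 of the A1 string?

3 semitones

B0 at fret 11 → A#1 (MIDI 34); A1 at fret 4 → C#2 (MIDI 37).
34 − 37 = -3, so the two pitches are 3 semitones apart, with C#2 the higher.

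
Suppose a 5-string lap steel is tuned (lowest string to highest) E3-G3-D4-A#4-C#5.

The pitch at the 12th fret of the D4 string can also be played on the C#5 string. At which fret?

1

D4 at fret 12 is D4 + 12 semitones = D5.
The open C#5 string is 11 semitones above the open D4, so the same pitch on the C#5 string lies at fret 12 − 11 = 1.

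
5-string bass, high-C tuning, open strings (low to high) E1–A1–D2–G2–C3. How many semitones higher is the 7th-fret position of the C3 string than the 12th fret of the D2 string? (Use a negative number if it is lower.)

C3 at fret 7 → G3 (MIDI 55); D2 at fret 12 → D3 (MIDI 50).
55 − 50 = 5, so the two pitches are 5 semitones apart.

5 semitones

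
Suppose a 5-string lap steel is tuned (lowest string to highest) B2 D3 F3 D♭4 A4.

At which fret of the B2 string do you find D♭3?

D♭3 is 2 semitones above the open B2 (B–C–Db), so it sits at fret 2.

2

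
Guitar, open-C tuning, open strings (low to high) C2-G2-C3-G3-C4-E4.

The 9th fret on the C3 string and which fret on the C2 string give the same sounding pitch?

C3 at fret 9 is C3 + 9 semitones = A3.
The open C2 string is 12 semitones below the open C3, so the same pitch on the C2 string lies at fret 9 + 12 = 21.

21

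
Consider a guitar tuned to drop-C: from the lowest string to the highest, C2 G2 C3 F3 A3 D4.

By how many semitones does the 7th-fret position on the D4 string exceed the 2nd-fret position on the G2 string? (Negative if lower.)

D4 at fret 7 → A4 (MIDI 69); G2 at fret 2 → A2 (MIDI 45).
69 − 45 = 24, so the two pitches are 24 semitones apart.

24 semitones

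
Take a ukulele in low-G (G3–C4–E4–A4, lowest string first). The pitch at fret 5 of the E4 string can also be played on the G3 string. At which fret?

E4 at fret 5 is E4 + 5 semitones = A4.
The open G3 string is 9 semitones below the open E4, so the same pitch on the G3 string lies at fret 5 + 9 = 14.

14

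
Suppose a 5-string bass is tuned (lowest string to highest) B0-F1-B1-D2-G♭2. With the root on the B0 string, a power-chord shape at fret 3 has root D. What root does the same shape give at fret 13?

Moving from fret 3 to fret 13 shifts the root by 10 semitones.
D up 10 semitones is C.

C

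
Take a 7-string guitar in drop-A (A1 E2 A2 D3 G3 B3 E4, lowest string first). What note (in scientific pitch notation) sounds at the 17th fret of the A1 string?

The open A1 string plus 17 semitones: A–A#–B–C–…–C–C#–D.
The walk passes from B into C 2 times, so the octave number goes from 1 to 3.

D3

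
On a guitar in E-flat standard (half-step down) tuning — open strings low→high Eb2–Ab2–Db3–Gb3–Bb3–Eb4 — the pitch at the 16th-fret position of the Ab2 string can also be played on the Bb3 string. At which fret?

Ab2 at fret 16 is Ab2 + 16 semitones = C4.
The open Bb3 string is 14 semitones above the open Ab2, so the same pitch on the Bb3 string lies at fret 16 − 14 = 2.

2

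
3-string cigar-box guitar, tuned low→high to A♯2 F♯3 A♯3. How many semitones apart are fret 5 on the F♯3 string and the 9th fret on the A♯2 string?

4 semitones

F♯3 at fret 5 → B3 (MIDI 59); A♯2 at fret 9 → G3 (MIDI 55).
59 − 55 = 4, so the two pitches are 4 semitones apart, with B3 the higher.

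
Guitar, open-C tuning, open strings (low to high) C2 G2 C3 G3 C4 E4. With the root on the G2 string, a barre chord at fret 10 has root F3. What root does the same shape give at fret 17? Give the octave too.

C4

Moving from fret 10 to fret 17 shifts the root by 7 semitones.
F3 up 7 semitones is C4.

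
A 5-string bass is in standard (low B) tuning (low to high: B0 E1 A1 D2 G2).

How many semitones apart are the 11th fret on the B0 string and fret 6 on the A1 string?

5 semitones

B0 at fret 11 → A#1 (MIDI 34); A1 at fret 6 → D#2 (MIDI 39).
34 − 39 = -5, so the two pitches are 5 semitones apart, with D#2 the higher.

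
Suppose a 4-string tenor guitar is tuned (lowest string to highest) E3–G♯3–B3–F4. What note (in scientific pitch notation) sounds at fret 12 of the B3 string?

B3 is MIDI 59. Adding 12 gives 71, which is B4.

B4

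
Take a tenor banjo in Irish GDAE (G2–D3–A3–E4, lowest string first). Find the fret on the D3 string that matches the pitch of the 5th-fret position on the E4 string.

19

E4 at fret 5 is E4 + 5 semitones = A4.
The open D3 string is 14 semitones below the open E4, so the same pitch on the D3 string lies at fret 5 + 14 = 19.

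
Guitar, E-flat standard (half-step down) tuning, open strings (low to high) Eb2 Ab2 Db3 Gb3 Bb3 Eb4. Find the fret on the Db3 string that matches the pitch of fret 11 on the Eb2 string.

1

Fret 11 on Eb2 is MIDI 39 + 11 = 50 (D3). On the Db3 string (open MIDI 49), that pitch is 50 − 49 = fret 1.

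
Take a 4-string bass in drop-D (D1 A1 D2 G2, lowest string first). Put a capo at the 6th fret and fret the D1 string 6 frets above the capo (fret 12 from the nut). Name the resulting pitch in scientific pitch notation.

The capo raises the open D1 by 6 semitones to G#1; fretting 6 more gives D1 + 6 + 6 = D1 + 12 semitones = D2.

D2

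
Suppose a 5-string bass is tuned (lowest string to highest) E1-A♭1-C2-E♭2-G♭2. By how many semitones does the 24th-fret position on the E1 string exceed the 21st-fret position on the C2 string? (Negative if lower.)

E1 at fret 24 → E3 (MIDI 52); C2 at fret 21 → A3 (MIDI 57).
52 − 57 = -5, so the two pitches are 5 semitones apart.

-5 semitones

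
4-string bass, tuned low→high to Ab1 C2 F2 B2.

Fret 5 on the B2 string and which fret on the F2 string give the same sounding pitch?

11

B2 at fret 5 is B2 + 5 semitones = E3.
The open F2 string is 6 semitones below the open B2, so the same pitch on the F2 string lies at fret 5 + 6 = 11.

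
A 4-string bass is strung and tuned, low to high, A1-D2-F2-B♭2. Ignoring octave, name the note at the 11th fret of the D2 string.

D♭

The open D2 string plus 11 semitones: D–Eb–E–F–…–B–C–Db.
(Equivalently spelled C♯.)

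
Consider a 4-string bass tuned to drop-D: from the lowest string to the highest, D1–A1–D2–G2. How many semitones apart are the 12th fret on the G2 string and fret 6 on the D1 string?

23 semitones

G2 at fret 12 → G3 (MIDI 55); D1 at fret 6 → G#1 (MIDI 32).
55 − 32 = 23, so the two pitches are 23 semitones apart, with G3 the higher.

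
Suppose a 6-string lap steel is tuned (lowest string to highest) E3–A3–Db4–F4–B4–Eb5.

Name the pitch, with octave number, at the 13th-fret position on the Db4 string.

Db4 is MIDI 61. Adding 13 gives 74, which is D5.

D5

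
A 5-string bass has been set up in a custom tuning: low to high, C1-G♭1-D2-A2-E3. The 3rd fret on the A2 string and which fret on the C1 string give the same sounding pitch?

A2 at fret 3 is A2 + 3 semitones = C3.
The open C1 string is 21 semitones below the open A2, so the same pitch on the C1 string lies at fret 3 + 21 = 24.

24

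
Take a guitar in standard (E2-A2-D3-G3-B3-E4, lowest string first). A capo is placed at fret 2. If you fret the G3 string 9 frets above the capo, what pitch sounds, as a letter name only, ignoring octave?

F#

The capo raises the open G3 by 2 semitones to A3; fretting 9 more gives G3 + 2 + 9 = G3 + 11 semitones, landing on F#.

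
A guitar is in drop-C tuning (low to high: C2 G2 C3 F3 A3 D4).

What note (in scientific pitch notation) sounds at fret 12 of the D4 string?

D5

Each fret is one semitone, so D4 + 12 = D5.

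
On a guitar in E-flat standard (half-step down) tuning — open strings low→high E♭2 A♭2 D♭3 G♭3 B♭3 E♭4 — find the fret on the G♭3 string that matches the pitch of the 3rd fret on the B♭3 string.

7

B♭3 at fret 3 is B♭3 + 3 semitones = D♭4.
The open G♭3 string is 4 semitones below the open B♭3, so the same pitch on the G♭3 string lies at fret 3 + 4 = 7.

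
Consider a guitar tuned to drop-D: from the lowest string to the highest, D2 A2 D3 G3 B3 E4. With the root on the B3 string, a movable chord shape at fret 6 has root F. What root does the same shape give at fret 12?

Moving from fret 6 to fret 12 shifts the root by 6 semitones.
F up 6 semitones is B.

B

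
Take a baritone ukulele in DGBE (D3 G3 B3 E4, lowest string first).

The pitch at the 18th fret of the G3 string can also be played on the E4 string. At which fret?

9

Fret 18 on G3 is MIDI 55 + 18 = 73 (C#5). On the E4 string (open MIDI 64), that pitch is 73 − 64 = fret 9.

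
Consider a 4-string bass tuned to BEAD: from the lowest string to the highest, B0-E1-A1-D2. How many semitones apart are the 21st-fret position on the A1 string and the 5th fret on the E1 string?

A1 at fret 21 → F♯3 (MIDI 54); E1 at fret 5 → A1 (MIDI 33).
54 − 33 = 21, so the two pitches are 21 semitones apart, with F♯3 the higher.

21 semitones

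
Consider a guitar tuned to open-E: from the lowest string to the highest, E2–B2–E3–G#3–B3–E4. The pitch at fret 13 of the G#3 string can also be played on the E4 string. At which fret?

5

G#3 at fret 13 is G#3 + 13 semitones = A4.
The open E4 string is 8 semitones above the open G#3, so the same pitch on the E4 string lies at fret 13 − 8 = 5.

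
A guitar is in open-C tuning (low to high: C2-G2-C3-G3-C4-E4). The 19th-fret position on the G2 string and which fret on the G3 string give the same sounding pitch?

G2 at fret 19 is G2 + 19 semitones = D4.
The open G3 string is 12 semitones above the open G2, so the same pitch on the G3 string lies at fret 19 − 12 = 7.

7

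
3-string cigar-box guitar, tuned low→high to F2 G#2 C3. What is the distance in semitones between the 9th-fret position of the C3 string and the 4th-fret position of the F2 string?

C3 at fret 9 → A3 (MIDI 57); F2 at fret 4 → A2 (MIDI 45).
57 − 45 = 12, so the two pitches are 12 semitones apart, with A3 the higher.

12 semitones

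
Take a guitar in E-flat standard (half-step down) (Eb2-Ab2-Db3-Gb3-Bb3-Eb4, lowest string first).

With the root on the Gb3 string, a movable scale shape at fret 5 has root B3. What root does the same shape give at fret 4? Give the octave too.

Moving from fret 5 to fret 4 shifts the root by -1 semitone.
B3 down 1 semitone is Bb3.

Bb3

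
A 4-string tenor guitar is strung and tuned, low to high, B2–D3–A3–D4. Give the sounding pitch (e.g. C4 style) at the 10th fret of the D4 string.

C5

D4 is MIDI 62. Adding 10 gives 72, which is C5.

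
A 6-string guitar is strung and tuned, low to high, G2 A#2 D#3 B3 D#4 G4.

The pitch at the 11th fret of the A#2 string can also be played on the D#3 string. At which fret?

A#2 at fret 11 is A#2 + 11 semitones = A3.
The open D#3 string is 5 semitones above the open A#2, so the same pitch on the D#3 string lies at fret 11 − 5 = 6.

6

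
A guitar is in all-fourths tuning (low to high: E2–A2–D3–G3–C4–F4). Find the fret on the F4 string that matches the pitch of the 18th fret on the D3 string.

D3 at fret 18 is D3 + 18 semitones = G#4.
The open F4 string is 15 semitones above the open D3, so the same pitch on the F4 string lies at fret 18 − 15 = 3.

3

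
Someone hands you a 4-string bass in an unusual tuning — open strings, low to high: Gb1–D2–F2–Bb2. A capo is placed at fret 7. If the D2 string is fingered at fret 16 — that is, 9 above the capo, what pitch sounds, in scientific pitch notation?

The capo raises the open D2 by 7 semitones to A2; fretting 9 more gives D2 + 7 + 9 = D2 + 16 semitones = Gb3.
(Also written F#.)

Gb3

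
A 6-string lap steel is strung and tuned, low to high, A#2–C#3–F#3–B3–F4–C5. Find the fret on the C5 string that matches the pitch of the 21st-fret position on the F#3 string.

3

F#3 at fret 21 is F#3 + 21 semitones = D#5.
The open C5 string is 18 semitones above the open F#3, so the same pitch on the C5 string lies at fret 21 − 18 = 3.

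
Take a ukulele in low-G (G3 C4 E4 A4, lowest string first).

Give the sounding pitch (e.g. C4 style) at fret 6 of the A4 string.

D#5

The open A4 string plus 6 semitones: A–A#–B–C–C#–D–D#.
The walk passes from B into C once, so the octave number goes from 4 to 5.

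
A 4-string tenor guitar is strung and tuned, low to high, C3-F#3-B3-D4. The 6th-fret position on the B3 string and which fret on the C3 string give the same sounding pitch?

B3 at fret 6 is B3 + 6 semitones = F4.
The open C3 string is 11 semitones below the open B3, so the same pitch on the C3 string lies at fret 6 + 11 = 17.

17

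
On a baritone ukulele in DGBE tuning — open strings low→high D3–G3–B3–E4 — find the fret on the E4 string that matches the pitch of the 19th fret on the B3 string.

14

B3 at fret 19 is B3 + 19 semitones = F♯5.
The open E4 string is 5 semitones above the open B3, so the same pitch on the E4 string lies at fret 19 − 5 = 14.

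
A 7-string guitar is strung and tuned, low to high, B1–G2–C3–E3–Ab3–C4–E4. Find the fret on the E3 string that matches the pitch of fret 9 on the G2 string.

0

Fret 9 on G2 is MIDI 43 + 9 = 52 (E3). On the E3 string (open MIDI 52), that pitch is 52 − 52 = fret 0.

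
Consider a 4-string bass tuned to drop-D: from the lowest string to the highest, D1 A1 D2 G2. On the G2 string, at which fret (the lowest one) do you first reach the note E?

9

From G2, count semitones up the chromatic scale until reaching E: G–G#–A–A#–B–C–C#–D–D#–E — 9 steps.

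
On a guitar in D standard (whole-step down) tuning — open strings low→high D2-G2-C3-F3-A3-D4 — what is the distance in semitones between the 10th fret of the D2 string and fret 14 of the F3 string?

19 semitones

D2 at fret 10 → C3 (MIDI 48); F3 at fret 14 → G4 (MIDI 67).
48 − 67 = -19, so the two pitches are 19 semitones apart, with G4 the higher.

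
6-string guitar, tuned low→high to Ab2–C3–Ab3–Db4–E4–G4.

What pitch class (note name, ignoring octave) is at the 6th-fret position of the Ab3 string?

The open Ab3 string plus 6 semitones: Ab–A–Bb–B–C–Db–D.

D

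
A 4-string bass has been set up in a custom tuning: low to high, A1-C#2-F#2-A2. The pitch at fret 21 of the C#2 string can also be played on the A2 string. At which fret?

C#2 at fret 21 is C#2 + 21 semitones = A#3.
The open A2 string is 8 semitones above the open C#2, so the same pitch on the A2 string lies at fret 21 − 8 = 13.

13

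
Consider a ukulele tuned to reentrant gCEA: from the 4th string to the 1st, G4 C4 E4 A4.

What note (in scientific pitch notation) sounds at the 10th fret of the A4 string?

The open A4 string plus 10 semitones: A–A#–B–C–…–F–F#–G.
The walk passes from B into C once, so the octave number goes from 4 to 5.

G5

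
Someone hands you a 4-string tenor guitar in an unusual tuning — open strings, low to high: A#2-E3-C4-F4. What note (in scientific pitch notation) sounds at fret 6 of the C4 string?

The open C4 string plus 6 semitones: C–C#–D–D#–E–F–F#.
No B→C boundary is crossed, so the octave stays at 4.
(Equivalently spelled Gb4.)

F#4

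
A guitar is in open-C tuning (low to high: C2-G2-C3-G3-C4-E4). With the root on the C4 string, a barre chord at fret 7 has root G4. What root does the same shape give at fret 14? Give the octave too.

D5

Moving from fret 7 to fret 14 shifts the root by 7 semitones.
G4 up 7 semitones is D5.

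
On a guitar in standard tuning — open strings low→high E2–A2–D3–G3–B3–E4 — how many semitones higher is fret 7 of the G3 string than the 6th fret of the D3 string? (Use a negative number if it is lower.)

G3 at fret 7 → D4 (MIDI 62); D3 at fret 6 → G#3 (MIDI 56).
62 − 56 = 6, so the two pitches are 6 semitones apart.

6 semitones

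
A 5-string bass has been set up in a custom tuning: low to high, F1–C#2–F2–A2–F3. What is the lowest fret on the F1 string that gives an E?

11

From F1, count semitones up the chromatic scale until reaching E: F–F#–G–G#–…–D–D#–E — 11 steps.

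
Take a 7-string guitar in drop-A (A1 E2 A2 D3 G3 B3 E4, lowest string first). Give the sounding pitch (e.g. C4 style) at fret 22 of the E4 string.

The open E4 string plus 22 semitones: E–F–F#–G–…–C–C#–D.
The walk passes from B into C 2 times, so the octave number goes from 4 to 6.

D6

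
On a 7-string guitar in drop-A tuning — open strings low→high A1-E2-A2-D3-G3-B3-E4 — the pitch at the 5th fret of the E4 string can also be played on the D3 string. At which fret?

Fret 5 on E4 is MIDI 64 + 5 = 69 (A4). On the D3 string (open MIDI 50), that pitch is 69 − 50 = fret 19.

19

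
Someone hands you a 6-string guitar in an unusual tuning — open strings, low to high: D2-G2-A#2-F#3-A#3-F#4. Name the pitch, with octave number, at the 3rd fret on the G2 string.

G2 is MIDI 43. Adding 3 gives 46, which is A#2.

A#2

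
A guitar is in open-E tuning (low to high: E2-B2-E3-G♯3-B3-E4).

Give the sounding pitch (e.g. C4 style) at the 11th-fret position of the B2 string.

The open B2 string plus 11 semitones: B–C–C#–D–…–G#–A–A#.
The walk passes from B into C once, so the octave number goes from 2 to 3.
(Equivalently spelled B♭3.)

A♯3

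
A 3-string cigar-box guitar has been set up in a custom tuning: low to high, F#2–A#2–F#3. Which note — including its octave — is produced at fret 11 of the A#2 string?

A3

A#2 is MIDI 46. Adding 11 gives 57, which is A3.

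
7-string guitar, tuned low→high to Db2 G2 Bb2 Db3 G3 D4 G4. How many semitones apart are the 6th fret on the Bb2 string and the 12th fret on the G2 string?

Bb2 at fret 6 → E3 (MIDI 52); G2 at fret 12 → G3 (MIDI 55).
52 − 55 = -3, so the two pitches are 3 semitones apart, with G3 the higher.

3 semitones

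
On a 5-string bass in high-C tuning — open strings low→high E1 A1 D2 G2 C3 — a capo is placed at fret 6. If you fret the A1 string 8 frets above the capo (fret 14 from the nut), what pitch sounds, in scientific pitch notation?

The capo raises the open A1 by 6 semitones to D#2; fretting 8 more gives A1 + 6 + 8 = A1 + 14 semitones = B2.

B2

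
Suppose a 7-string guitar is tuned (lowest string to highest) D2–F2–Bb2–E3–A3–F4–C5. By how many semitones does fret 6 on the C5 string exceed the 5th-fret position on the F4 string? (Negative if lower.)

8 semitones

C5 at fret 6 → Gb5 (MIDI 78); F4 at fret 5 → Bb4 (MIDI 70).
78 − 70 = 8, so the two pitches are 8 semitones apart.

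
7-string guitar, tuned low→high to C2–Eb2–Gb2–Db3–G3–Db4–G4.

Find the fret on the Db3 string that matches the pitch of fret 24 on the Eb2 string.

14

Fret 24 on Eb2 is MIDI 39 + 24 = 63 (Eb4). On the Db3 string (open MIDI 49), that pitch is 63 − 49 = fret 14.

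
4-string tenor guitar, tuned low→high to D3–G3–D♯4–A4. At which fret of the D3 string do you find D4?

D4 is 12 semitones above the open D3 (D–D#–E–F–…–C–C#–D), so it sits at fret 12.

12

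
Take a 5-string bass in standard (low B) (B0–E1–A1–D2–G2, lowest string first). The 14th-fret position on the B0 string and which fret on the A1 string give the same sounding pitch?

4

B0 at fret 14 is B0 + 14 semitones = C#2.
The open A1 string is 10 semitones above the open B0, so the same pitch on the A1 string lies at fret 14 − 10 = 4.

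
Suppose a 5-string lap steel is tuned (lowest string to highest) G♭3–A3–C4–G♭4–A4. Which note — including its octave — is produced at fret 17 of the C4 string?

F5

The open C4 string plus 17 semitones: C–Db–D–Eb–…–Eb–E–F.
The walk passes from B into C once, so the octave number goes from 4 to 5.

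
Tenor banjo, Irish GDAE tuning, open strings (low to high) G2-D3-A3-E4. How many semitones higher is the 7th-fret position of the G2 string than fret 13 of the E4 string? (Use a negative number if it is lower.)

G2 at fret 7 → D3 (MIDI 50); E4 at fret 13 → F5 (MIDI 77).
50 − 77 = -27, so the two pitches are 27 semitones apart.

-27 semitones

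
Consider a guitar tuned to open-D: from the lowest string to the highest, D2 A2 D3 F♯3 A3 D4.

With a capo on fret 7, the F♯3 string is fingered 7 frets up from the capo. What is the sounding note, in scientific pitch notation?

G♯4

The capo raises the open F♯3 by 7 semitones to C♯4; fretting 7 more gives F♯3 + 7 + 7 = F♯3 + 14 semitones = G♯4.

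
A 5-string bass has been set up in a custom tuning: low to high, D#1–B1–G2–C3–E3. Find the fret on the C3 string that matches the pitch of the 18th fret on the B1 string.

Fret 18 on B1 is MIDI 35 + 18 = 53 (F3). On the C3 string (open MIDI 48), that pitch is 53 − 48 = fret 5.

5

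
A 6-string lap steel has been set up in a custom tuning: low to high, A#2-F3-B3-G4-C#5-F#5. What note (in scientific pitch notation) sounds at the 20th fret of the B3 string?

Each fret is one semitone, so B3 + 20 = G5.

G5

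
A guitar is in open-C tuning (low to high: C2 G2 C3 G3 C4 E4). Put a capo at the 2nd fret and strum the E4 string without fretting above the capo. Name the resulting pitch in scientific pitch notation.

The capo raises the open E4 by 2 semitones to F#4; fretting 0 more gives E4 + 2 + 0 = E4 + 2 semitones = F#4.

F#4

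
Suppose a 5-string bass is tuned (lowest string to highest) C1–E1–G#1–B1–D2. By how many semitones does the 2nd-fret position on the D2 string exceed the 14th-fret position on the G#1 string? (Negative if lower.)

D2 at fret 2 → E2 (MIDI 40); G#1 at fret 14 → A#2 (MIDI 46).
40 − 46 = -6, so the two pitches are 6 semitones apart.

-6 semitones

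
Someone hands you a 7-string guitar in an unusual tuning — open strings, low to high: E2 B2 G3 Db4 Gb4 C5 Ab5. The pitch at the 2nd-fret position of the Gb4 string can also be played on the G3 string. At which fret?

13

Gb4 at fret 2 is Gb4 + 2 semitones = Ab4.
The open G3 string is 11 semitones below the open Gb4, so the same pitch on the G3 string lies at fret 2 + 11 = 13.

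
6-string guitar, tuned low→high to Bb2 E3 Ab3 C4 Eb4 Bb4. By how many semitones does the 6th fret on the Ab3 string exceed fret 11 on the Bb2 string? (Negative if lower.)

5 semitones

Ab3 at fret 6 → D4 (MIDI 62); Bb2 at fret 11 → A3 (MIDI 57).
62 − 57 = 5, so the two pitches are 5 semitones apart.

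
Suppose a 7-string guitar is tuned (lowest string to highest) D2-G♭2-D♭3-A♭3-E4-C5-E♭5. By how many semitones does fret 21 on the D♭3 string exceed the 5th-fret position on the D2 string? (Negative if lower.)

27 semitones

D♭3 at fret 21 → B♭4 (MIDI 70); D2 at fret 5 → G2 (MIDI 43).
70 − 43 = 27, so the two pitches are 27 semitones apart.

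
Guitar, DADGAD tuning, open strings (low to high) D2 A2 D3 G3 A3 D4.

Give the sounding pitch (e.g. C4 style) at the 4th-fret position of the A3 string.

C#4

A3 is MIDI 57. Adding 4 gives 61, which is C#4.
(Equivalently spelled Db4.)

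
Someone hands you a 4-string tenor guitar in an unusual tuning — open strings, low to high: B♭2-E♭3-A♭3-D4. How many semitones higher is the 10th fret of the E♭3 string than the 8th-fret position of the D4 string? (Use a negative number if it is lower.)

E♭3 at fret 10 → D♭4 (MIDI 61); D4 at fret 8 → B♭4 (MIDI 70).
61 − 70 = -9, so the two pitches are 9 semitones apart.

-9 semitones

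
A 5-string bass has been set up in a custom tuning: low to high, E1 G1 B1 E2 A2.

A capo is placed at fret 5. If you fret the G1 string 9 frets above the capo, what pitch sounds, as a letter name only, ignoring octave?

The capo raises the open G1 by 5 semitones to C2; fretting 9 more gives G1 + 5 + 9 = G1 + 14 semitones, landing on A.

A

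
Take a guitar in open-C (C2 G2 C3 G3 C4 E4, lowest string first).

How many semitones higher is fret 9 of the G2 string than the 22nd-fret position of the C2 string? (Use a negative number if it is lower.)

-6 semitones

G2 at fret 9 → E3 (MIDI 52); C2 at fret 22 → A#3 (MIDI 58).
52 − 58 = -6, so the two pitches are 6 semitones apart.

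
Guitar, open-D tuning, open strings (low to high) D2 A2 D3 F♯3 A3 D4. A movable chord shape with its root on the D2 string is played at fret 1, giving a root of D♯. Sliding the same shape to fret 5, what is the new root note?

G

Moving from fret 1 to fret 5 shifts the root by 4 semitones.
D♯ up 4 semitones is G.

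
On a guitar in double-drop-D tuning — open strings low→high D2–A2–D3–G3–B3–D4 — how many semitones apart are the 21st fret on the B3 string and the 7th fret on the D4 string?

11 semitones

B3 at fret 21 → G♯5 (MIDI 80); D4 at fret 7 → A4 (MIDI 69).
80 − 69 = 11, so the two pitches are 11 semitones apart, with G♯5 the higher.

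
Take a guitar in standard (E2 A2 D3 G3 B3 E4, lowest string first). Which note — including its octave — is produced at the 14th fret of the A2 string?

B3

The open A2 string plus 14 semitones: A–A#–B–C–…–A–A#–B.
The walk passes from B into C once, so the octave number goes from 2 to 3.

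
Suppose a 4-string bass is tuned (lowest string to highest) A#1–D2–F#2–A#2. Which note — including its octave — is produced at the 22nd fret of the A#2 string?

G#4

A#2 is MIDI 46. Adding 22 gives 68, which is G#4.
(Equivalently spelled Ab4.)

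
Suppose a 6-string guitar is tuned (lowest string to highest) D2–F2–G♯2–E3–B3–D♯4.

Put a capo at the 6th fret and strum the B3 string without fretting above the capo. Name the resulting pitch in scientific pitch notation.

The capo raises the open B3 by 6 semitones to F4; fretting 0 more gives B3 + 6 + 0 = B3 + 6 semitones = F4.

F4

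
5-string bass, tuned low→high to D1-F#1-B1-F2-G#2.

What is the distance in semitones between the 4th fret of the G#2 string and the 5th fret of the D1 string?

17 semitones

G#2 at fret 4 → C3 (MIDI 48); D1 at fret 5 → G1 (MIDI 31).
48 − 31 = 17, so the two pitches are 17 semitones apart, with C3 the higher.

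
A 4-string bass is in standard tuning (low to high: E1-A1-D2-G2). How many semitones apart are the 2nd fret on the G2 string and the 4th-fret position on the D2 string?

G2 at fret 2 → A2 (MIDI 45); D2 at fret 4 → F#2 (MIDI 42).
45 − 42 = 3, so the two pitches are 3 semitones apart, with A2 the higher.

3 semitones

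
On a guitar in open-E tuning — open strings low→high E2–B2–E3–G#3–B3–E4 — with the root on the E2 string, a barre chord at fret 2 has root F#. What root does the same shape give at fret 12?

E

Moving from fret 2 to fret 12 shifts the root by 10 semitones.
F# up 10 semitones is E.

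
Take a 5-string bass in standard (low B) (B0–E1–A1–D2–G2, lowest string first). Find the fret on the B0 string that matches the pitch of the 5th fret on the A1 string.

Fret 5 on A1 is MIDI 33 + 5 = 38 (D2). On the B0 string (open MIDI 23), that pitch is 38 − 23 = fret 15.

15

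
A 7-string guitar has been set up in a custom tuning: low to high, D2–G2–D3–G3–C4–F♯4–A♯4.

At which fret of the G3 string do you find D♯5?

20

D♯5 is 20 semitones above the open G3 (G–G#–A–A#–…–C#–D–D#), so it sits at fret 20.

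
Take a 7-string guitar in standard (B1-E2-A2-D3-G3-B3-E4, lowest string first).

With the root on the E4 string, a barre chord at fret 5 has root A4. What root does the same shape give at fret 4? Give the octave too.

G♯4

Moving from fret 5 to fret 4 shifts the root by -1 semitone.
A4 down 1 semitone is G♯4.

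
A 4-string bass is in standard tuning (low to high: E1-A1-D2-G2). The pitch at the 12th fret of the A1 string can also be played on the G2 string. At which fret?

A1 at fret 12 is A1 + 12 semitones = A2.
The open G2 string is 10 semitones above the open A1, so the same pitch on the G2 string lies at fret 12 − 10 = 2.

2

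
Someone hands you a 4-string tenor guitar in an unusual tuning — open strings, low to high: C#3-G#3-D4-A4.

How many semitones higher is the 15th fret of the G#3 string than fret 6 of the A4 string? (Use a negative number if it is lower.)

G#3 at fret 15 → B4 (MIDI 71); A4 at fret 6 → D#5 (MIDI 75).
71 − 75 = -4, so the two pitches are 4 semitones apart.

-4 semitones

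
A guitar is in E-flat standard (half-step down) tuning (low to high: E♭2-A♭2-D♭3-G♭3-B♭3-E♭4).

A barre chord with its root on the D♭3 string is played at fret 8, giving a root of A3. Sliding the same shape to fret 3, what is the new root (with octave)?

E3

Moving from fret 8 to fret 3 shifts the root by -5 semitones.
A3 down 5 semitones is E3.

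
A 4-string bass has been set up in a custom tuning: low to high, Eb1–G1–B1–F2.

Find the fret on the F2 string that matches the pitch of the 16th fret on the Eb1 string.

Fret 16 on Eb1 is MIDI 27 + 16 = 43 (G2). On the F2 string (open MIDI 41), that pitch is 43 − 41 = fret 2.

2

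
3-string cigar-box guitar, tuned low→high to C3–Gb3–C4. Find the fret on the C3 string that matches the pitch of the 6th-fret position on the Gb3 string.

Fret 6 on Gb3 is MIDI 54 + 6 = 60 (C4). On the C3 string (open MIDI 48), that pitch is 60 − 48 = fret 12.

12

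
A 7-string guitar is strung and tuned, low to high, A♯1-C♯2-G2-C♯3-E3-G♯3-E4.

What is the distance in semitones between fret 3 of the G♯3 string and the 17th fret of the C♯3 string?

G♯3 at fret 3 → B3 (MIDI 59); C♯3 at fret 17 → F♯4 (MIDI 66).
59 − 66 = -7, so the two pitches are 7 semitones apart, with F♯4 the higher.

7 semitones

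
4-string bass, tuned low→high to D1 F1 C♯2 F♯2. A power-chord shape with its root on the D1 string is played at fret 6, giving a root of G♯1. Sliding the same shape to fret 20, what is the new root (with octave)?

A♯2

Moving from fret 6 to fret 20 shifts the root by 14 semitones.
G♯1 up 14 semitones is A♯2.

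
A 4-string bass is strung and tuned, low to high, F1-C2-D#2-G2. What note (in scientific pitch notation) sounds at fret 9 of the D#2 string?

C3

The open D#2 string plus 9 semitones: D#–E–F–F#–G–G#–A–A#–B–C.
The walk passes from B into C once, so the octave number goes from 2 to 3.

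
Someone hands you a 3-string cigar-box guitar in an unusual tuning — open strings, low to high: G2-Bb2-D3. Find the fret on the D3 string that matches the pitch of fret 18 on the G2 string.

11

Fret 18 on G2 is MIDI 43 + 18 = 61 (Db4). On the D3 string (open MIDI 50), that pitch is 61 − 50 = fret 11.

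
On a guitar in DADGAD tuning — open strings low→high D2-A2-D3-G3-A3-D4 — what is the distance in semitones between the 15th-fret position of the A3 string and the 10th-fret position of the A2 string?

17 semitones

A3 at fret 15 → C5 (MIDI 72); A2 at fret 10 → G3 (MIDI 55).
72 − 55 = 17, so the two pitches are 17 semitones apart, with C5 the higher.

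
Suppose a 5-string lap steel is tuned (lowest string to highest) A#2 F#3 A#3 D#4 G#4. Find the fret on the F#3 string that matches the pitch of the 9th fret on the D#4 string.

D#4 at fret 9 is D#4 + 9 semitones = C5.
The open F#3 string is 9 semitones below the open D#4, so the same pitch on the F#3 string lies at fret 9 + 9 = 18.

18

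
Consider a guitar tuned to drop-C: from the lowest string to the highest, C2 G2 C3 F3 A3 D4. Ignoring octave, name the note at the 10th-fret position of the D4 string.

C

The open D4 string plus 10 semitones: D–D#–E–F–…–A#–B–C.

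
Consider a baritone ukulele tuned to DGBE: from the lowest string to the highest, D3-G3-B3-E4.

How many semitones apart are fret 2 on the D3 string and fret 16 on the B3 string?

D3 at fret 2 → E3 (MIDI 52); B3 at fret 16 → D#5 (MIDI 75).
52 − 75 = -23, so the two pitches are 23 semitones apart, with D#5 the higher.

23 semitones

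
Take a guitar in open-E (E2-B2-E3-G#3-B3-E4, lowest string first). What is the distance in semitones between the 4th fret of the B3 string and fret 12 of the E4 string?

B3 at fret 4 → D#4 (MIDI 63); E4 at fret 12 → E5 (MIDI 76).
63 − 76 = -13, so the two pitches are 13 semitones apart, with E5 the higher.

13 semitones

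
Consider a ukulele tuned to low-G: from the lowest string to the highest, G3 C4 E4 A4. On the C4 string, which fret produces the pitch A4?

A4 is 9 semitones above the open C4 (C–C#–D–D#–E–F–F#–G–G#–A), so it sits at fret 9.

9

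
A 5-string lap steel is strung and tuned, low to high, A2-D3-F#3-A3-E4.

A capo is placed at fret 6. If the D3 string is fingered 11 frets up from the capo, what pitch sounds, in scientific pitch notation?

The capo raises the open D3 by 6 semitones to G#3; fretting 11 more gives D3 + 6 + 11 = D3 + 17 semitones = G4.

G4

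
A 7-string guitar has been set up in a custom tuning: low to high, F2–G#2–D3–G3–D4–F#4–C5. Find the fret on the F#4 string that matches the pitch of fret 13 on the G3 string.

2

G3 at fret 13 is G3 + 13 semitones = G#4.
The open F#4 string is 11 semitones above the open G3, so the same pitch on the F#4 string lies at fret 13 − 11 = 2.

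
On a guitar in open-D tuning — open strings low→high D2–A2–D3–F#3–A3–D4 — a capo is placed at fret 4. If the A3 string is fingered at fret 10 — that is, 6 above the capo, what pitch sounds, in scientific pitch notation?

The capo raises the open A3 by 4 semitones to C#4; fretting 6 more gives A3 + 4 + 6 = A3 + 10 semitones = G4.

G4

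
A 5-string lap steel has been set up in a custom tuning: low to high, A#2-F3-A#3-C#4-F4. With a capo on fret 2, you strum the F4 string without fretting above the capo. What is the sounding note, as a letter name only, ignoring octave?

The capo raises the open F4 by 2 semitones to G4; fretting 0 more gives F4 + 2 + 0 = F4 + 2 semitones, landing on G.

G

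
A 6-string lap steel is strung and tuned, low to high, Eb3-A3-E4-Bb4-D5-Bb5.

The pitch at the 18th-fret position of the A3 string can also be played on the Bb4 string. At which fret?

5

A3 at fret 18 is A3 + 18 semitones = Eb5.
The open Bb4 string is 13 semitones above the open A3, so the same pitch on the Bb4 string lies at fret 18 − 13 = 5.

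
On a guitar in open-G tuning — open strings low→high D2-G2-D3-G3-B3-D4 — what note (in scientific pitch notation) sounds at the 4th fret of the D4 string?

F#4

The open D4 string plus 4 semitones: D–D#–E–F–F#.
No B→C boundary is crossed, so the octave stays at 4.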